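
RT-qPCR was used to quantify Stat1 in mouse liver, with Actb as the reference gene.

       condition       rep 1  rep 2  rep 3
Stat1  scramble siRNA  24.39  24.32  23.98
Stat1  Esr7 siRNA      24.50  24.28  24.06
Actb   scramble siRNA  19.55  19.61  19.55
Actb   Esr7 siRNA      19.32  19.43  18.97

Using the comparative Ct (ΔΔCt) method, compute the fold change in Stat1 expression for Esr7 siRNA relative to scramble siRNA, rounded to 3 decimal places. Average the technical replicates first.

Mean Ct: Stat1 scramble siRNA 24.230; Stat1 Esr7 siRNA 24.280; Actb scramble siRNA 19.570; Actb Esr7 siRNA 19.240
ΔCt(scramble siRNA) = 24.230 − 19.570 = 4.660
ΔCt(Esr7 siRNA) = 24.280 − 19.240 = 5.040
ΔΔCt = 5.040 − 4.660 = 0.380
Fold change = 2^(−0.380) = 0.7684

0.768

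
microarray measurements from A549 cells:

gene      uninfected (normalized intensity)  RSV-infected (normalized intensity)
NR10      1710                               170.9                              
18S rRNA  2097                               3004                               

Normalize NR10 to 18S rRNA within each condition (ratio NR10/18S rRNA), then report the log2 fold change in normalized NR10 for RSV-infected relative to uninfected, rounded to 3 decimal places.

-3.841

NR10/18S rRNA (uninfected) = 1710 / 2097 = 0.81545
NR10/18S rRNA (RSV-infected) = 170.9 / 3004 = 0.056891
Fold change = 0.056891 / 0.81545 = 0.0698
log2(0.0698) = -3.8413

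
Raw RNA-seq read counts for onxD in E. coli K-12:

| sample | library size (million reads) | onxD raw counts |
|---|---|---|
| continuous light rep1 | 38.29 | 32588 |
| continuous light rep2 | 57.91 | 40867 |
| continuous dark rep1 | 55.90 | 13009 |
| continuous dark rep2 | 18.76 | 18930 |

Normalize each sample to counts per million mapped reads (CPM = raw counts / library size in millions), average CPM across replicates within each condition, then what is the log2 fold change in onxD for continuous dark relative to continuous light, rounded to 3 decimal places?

-0.326

CPM(continuous light rep1) = 32588 / 38.29 = 851.0838
CPM(continuous light rep2) = 40867 / 57.91 = 705.6985
CPM(continuous dark rep1) = 13009 / 55.90 = 232.7191
CPM(continuous dark rep2) = 18930 / 18.76 = 1009.0618
mean CPM(continuous light) = 778.3912; mean CPM(continuous dark) = 620.8905
Fold change = 620.8905 / 778.3912 = 0.79766
log2(0.79766) = -0.3262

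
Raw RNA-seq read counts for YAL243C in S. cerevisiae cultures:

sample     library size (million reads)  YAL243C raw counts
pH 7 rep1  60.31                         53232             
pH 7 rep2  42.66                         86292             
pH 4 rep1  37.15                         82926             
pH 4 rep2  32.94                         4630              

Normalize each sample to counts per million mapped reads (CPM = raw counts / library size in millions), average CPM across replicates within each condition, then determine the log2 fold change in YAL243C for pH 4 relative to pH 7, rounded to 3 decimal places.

CPM(pH 7 rep1) = 53232 / 60.31 = 882.6397
CPM(pH 7 rep2) = 86292 / 42.66 = 2022.7848
CPM(pH 4 rep1) = 82926 / 37.15 = 2232.1938
CPM(pH 4 rep2) = 4630 / 32.94 = 140.5586
mean CPM(pH 7) = 1452.7123; mean CPM(pH 4) = 1186.3762
Fold change = 1186.3762 / 1452.7123 = 0.81666
log2(0.81666) = -0.2922

-0.292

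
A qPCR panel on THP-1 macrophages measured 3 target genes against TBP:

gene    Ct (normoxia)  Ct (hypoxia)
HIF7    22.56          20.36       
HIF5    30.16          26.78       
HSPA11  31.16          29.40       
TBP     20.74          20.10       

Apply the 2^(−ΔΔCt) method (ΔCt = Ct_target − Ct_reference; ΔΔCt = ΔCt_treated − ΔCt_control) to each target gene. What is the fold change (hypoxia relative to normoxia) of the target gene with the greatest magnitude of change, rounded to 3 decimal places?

HIF7: ΔΔCt = (20.36−20.10) − (22.56−20.74) = 0.26 − 1.82 = -1.56; fold change = 2^1.56 = 2.949
HIF5: ΔΔCt = (26.78−20.10) − (30.16−20.74) = 6.68 − 9.42 = -2.74; fold change = 2^2.74 = 6.681
HSPA11: ΔΔCt = (29.40−20.10) − (31.16−20.74) = 9.30 − 10.42 = -1.12; fold change = 2^1.12 = 2.173
HIF5 has the largest |ΔΔCt| = 2.74.

6.681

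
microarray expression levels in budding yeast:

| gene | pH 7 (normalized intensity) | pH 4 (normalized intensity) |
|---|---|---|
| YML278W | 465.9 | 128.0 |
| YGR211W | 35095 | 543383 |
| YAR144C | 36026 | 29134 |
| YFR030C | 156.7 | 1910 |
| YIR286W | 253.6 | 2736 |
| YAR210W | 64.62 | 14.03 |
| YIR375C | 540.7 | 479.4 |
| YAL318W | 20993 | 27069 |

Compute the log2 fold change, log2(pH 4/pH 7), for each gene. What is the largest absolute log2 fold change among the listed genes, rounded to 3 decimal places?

3.953

log2(128.0/465.9) = -1.864  (YML278W)
log2(543383/35095) = 3.953  (YGR211W)
log2(29134/36026) = -0.306  (YAR144C)
log2(1910/156.7) = 3.607  (YFR030C)
log2(2736/253.6) = 3.431  (YIR286W)
log2(14.03/64.62) = -2.203  (YAR210W)
log2(479.4/540.7) = -0.174  (YIR375C)
log2(27069/20993) = 0.367  (YAL318W)
The largest magnitude belongs to YGR211W.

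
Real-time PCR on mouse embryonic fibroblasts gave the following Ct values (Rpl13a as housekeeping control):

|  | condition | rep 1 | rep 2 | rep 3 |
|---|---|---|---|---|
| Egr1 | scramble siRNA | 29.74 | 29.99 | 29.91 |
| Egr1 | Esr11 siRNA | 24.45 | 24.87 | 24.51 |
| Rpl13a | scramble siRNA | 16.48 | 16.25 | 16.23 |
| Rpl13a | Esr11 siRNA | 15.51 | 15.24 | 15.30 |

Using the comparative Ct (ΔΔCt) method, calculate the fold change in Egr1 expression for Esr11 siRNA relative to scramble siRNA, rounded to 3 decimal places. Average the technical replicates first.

19.698

Mean Ct: Egr1 scramble siRNA 29.880; Egr1 Esr11 siRNA 24.610; Rpl13a scramble siRNA 16.320; Rpl13a Esr11 siRNA 15.350
ΔCt(scramble siRNA) = 29.880 − 16.320 = 13.560
ΔCt(Esr11 siRNA) = 24.610 − 15.350 = 9.260
ΔΔCt = 9.260 − 13.560 = -4.300
Fold change = 2^(−(-4.300)) = 2^4.300 = 19.6983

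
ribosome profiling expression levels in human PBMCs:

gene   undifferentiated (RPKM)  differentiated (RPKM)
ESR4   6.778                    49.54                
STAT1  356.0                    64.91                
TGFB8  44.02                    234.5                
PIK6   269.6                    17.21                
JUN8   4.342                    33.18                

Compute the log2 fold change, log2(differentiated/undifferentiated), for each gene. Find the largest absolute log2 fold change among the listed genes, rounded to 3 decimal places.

3.970

log2(49.54/6.778) = 2.870  (ESR4)
log2(64.91/356.0) = -2.455  (STAT1)
log2(234.5/44.02) = 2.413  (TGFB8)
log2(17.21/269.6) = -3.970  (PIK6)
log2(33.18/4.342) = 2.934  (JUN8)
The largest magnitude belongs to PIK6.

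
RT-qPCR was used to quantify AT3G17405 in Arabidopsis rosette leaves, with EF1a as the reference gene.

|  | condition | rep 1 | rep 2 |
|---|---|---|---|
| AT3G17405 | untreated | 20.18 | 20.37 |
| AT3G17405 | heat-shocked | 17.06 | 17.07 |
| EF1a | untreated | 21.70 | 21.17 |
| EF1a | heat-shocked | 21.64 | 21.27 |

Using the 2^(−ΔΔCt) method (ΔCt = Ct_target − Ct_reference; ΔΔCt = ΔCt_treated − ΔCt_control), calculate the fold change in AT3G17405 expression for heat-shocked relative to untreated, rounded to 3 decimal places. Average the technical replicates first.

9.383

Mean Ct: AT3G17405 untreated 20.275; AT3G17405 heat-shocked 17.065; EF1a untreated 21.435; EF1a heat-shocked 21.455
ΔCt(untreated) = 20.275 − 21.435 = -1.160
ΔCt(heat-shocked) = 17.065 − 21.455 = -4.390
ΔΔCt = -4.390 − (-1.160) = -3.230
Fold change = 2^(−(-3.230)) = 2^3.230 = 9.3827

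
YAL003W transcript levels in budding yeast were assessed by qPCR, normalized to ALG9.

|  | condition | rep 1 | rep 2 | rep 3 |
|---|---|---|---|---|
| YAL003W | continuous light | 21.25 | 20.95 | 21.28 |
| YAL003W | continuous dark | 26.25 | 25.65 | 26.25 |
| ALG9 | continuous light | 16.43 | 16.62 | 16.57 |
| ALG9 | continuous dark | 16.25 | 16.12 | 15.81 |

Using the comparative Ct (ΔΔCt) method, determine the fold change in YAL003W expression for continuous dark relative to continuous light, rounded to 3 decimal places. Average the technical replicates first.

0.024

Mean Ct: YAL003W continuous light 21.160; YAL003W continuous dark 26.050; ALG9 continuous light 16.540; ALG9 continuous dark 16.060
ΔCt(continuous light) = 21.160 − 16.540 = 4.620
ΔCt(continuous dark) = 26.050 − 16.060 = 9.990
ΔΔCt = 9.990 − 4.620 = 5.370
Fold change = 2^(−5.370) = 0.0242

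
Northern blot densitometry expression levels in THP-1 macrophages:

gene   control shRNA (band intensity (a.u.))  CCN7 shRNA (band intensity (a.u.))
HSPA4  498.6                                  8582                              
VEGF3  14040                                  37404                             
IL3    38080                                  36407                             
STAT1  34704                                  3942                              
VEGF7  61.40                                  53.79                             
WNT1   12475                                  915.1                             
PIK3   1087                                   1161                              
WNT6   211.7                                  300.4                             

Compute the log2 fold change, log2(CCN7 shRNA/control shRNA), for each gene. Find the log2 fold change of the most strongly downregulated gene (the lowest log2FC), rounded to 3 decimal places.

log2(8582/498.6) = 4.105  (HSPA4)
log2(37404/14040) = 1.414  (VEGF3)
log2(36407/38080) = -0.065  (IL3)
log2(3942/34704) = -3.138  (STAT1)
log2(53.79/61.40) = -0.191  (VEGF7)
log2(915.1/12475) = -3.769  (WNT1)
log2(1161/1087) = 0.095  (PIK3)
log2(300.4/211.7) = 0.505  (WNT6)
WNT1 is most strongly downregulated.

-3.769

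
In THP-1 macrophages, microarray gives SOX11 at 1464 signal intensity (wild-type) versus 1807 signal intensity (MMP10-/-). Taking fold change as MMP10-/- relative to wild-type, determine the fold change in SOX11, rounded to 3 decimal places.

1.234

Fold change = 1807 / 1464 = 1.2343
SOX11 is upregulated.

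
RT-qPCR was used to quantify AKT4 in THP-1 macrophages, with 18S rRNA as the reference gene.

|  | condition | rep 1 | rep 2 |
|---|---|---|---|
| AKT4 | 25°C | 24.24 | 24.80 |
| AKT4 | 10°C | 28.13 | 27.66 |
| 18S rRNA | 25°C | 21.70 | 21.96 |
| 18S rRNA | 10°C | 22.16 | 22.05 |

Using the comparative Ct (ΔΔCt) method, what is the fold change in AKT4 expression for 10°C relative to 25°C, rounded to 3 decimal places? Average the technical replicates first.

Mean Ct: AKT4 25°C 24.520; AKT4 10°C 27.895; 18S rRNA 25°C 21.830; 18S rRNA 10°C 22.105
ΔCt(25°C) = 24.520 − 21.830 = 2.690
ΔCt(10°C) = 27.895 − 22.105 = 5.790
ΔΔCt = 5.790 − 2.690 = 3.100
Fold change = 2^(−3.100) = 0.1166

0.117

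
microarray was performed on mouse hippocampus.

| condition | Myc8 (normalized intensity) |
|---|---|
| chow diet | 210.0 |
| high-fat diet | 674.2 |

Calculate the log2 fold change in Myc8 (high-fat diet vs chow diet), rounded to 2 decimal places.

1.68

Fold change = 674.2 / 210.0 = 3.2105
log2(3.2105) = 1.683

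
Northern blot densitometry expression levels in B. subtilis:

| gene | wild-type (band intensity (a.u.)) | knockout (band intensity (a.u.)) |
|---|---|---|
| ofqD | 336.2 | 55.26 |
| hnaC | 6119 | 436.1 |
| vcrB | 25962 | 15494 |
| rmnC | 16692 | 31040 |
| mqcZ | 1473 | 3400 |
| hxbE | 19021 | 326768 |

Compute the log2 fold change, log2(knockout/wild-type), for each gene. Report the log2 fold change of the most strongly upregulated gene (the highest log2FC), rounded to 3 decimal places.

4.103

log2(55.26/336.2) = -2.605  (ofqD)
log2(436.1/6119) = -3.811  (hnaC)
log2(15494/25962) = -0.745  (vcrB)
log2(31040/16692) = 0.895  (rmnC)
log2(3400/1473) = 1.207  (mqcZ)
log2(326768/19021) = 4.103  (hxbE)
hxbE is most strongly upregulated.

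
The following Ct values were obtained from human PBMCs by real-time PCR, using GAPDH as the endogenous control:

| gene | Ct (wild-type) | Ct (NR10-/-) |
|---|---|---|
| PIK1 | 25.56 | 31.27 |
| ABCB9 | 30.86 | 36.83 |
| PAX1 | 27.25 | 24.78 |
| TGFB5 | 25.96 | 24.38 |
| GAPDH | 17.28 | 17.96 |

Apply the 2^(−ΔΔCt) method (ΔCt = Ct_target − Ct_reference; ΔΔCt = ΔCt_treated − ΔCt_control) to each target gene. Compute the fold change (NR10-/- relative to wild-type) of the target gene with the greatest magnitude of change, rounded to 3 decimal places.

0.026

PIK1: ΔΔCt = (31.27−17.96) − (25.56−17.28) = 13.31 − 8.28 = 5.03; fold change = 2^-5.03 = 0.031
ABCB9: ΔΔCt = (36.83−17.96) − (30.86−17.28) = 18.87 − 13.58 = 5.29; fold change = 2^-5.29 = 0.026
PAX1: ΔΔCt = (24.78−17.96) − (27.25−17.28) = 6.82 − 9.97 = -3.15; fold change = 2^3.15 = 8.877
TGFB5: ΔΔCt = (24.38−17.96) − (25.96−17.28) = 6.42 − 8.68 = -2.26; fold change = 2^2.26 = 4.790
ABCB9 has the largest |ΔΔCt| = 5.29.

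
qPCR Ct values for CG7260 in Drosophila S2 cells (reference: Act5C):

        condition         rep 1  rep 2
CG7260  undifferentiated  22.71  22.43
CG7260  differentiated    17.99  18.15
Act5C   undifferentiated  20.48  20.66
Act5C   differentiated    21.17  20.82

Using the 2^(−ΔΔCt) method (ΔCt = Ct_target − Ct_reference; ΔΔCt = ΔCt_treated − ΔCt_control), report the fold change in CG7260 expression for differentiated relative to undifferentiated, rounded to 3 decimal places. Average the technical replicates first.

Mean Ct: CG7260 undifferentiated 22.570; CG7260 differentiated 18.070; Act5C undifferentiated 20.570; Act5C differentiated 20.995
ΔCt(undifferentiated) = 22.570 − 20.570 = 2.000
ΔCt(differentiated) = 18.070 − 20.995 = -2.925
ΔΔCt = -2.925 − 2.000 = -4.925
Fold change = 2^(−(-4.925)) = 2^4.925 = 30.3789

30.379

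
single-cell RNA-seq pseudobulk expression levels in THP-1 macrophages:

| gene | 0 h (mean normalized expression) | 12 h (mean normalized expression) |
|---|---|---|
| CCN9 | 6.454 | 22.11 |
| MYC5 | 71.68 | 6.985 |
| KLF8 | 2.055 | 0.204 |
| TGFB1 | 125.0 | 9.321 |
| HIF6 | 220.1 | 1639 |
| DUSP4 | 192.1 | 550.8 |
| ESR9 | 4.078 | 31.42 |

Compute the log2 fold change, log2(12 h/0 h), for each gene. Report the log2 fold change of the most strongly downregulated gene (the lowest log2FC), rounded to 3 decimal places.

-3.745

log2(22.11/6.454) = 1.776  (CCN9)
log2(6.985/71.68) = -3.359  (MYC5)
log2(0.204/2.055) = -3.332  (KLF8)
log2(9.321/125.0) = -3.745  (TGFB1)
log2(1639/220.1) = 2.897  (HIF6)
log2(550.8/192.1) = 1.520  (DUSP4)
log2(31.42/4.078) = 2.946  (ESR9)
TGFB1 is most strongly downregulated.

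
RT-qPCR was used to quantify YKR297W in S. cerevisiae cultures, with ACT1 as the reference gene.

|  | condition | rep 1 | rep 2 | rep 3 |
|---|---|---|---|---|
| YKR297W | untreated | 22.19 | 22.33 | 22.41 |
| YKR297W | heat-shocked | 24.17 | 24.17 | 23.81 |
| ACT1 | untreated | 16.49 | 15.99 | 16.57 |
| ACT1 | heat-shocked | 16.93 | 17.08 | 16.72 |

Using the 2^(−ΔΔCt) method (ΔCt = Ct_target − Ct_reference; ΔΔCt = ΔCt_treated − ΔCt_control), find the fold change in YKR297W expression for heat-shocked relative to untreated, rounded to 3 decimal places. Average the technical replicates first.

0.441

Mean Ct: YKR297W untreated 22.310; YKR297W heat-shocked 24.050; ACT1 untreated 16.350; ACT1 heat-shocked 16.910
ΔCt(untreated) = 22.310 − 16.350 = 5.960
ΔCt(heat-shocked) = 24.050 − 16.910 = 7.140
ΔΔCt = 7.140 − 5.960 = 1.180
Fold change = 2^(−1.180) = 0.4414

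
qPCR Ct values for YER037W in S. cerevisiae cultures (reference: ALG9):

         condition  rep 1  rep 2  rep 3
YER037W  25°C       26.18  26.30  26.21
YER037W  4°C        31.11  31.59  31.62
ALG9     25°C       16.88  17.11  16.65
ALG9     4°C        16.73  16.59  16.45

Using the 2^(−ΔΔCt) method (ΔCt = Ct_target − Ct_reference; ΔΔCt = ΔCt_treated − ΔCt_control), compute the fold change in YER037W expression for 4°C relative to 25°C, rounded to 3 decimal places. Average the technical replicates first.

0.022

Mean Ct: YER037W 25°C 26.230; YER037W 4°C 31.440; ALG9 25°C 16.880; ALG9 4°C 16.590
ΔCt(25°C) = 26.230 − 16.880 = 9.350
ΔCt(4°C) = 31.440 − 16.590 = 14.850
ΔΔCt = 14.850 − 9.350 = 5.500
Fold change = 2^(−5.500) = 0.0221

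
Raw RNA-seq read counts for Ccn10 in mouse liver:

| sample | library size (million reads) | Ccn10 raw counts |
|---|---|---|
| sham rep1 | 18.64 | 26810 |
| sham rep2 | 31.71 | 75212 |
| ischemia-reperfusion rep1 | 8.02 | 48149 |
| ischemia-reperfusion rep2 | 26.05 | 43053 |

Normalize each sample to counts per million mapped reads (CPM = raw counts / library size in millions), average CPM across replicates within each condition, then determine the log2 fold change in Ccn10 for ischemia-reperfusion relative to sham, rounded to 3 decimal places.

CPM(sham rep1) = 26810 / 18.64 = 1438.3047
CPM(sham rep2) = 75212 / 31.71 = 2371.8701
CPM(ischemia-reperfusion rep1) = 48149 / 8.02 = 6003.6160
CPM(ischemia-reperfusion rep2) = 43053 / 26.05 = 1652.7063
mean CPM(sham) = 1905.0874; mean CPM(ischemia-reperfusion) = 3828.1611
Fold change = 3828.1611 / 1905.0874 = 2.00944
log2(2.00944) = 1.0068

1.007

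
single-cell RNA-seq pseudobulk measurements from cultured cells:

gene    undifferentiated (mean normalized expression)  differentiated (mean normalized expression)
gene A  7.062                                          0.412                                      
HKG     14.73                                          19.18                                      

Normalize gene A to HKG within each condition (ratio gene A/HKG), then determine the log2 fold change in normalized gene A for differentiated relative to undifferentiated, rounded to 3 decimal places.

-4.480

gene A/HKG (undifferentiated) = 7.062 / 14.73 = 0.47943
gene A/HKG (differentiated) = 0.412 / 19.18 = 0.021481
Fold change = 0.021481 / 0.47943 = 0.0448
log2(0.0448) = -4.4802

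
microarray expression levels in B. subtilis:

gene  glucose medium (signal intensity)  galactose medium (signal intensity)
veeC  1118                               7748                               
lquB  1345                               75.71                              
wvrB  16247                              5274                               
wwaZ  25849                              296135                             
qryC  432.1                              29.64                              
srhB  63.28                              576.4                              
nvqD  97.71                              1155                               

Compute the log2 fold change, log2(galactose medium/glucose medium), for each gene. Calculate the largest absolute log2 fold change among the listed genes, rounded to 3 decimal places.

4.151

log2(7748/1118) = 2.793  (veeC)
log2(75.71/1345) = -4.151  (lquB)
log2(5274/16247) = -1.623  (wvrB)
log2(296135/25849) = 3.518  (wwaZ)
log2(29.64/432.1) = -3.866  (qryC)
log2(576.4/63.28) = 3.187  (srhB)
log2(1155/97.71) = 3.563  (nvqD)
The largest magnitude belongs to lquB.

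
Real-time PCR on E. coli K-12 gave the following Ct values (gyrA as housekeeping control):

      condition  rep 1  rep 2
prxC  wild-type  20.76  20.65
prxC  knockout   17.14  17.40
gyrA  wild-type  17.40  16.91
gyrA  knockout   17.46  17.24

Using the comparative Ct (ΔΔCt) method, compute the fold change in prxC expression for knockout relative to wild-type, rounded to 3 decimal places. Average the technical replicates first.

12.381

Mean Ct: prxC wild-type 20.705; prxC knockout 17.270; gyrA wild-type 17.155; gyrA knockout 17.350
ΔCt(wild-type) = 20.705 − 17.155 = 3.550
ΔCt(knockout) = 17.270 − 17.350 = -0.080
ΔΔCt = -0.080 − 3.550 = -3.630
Fold change = 2^(−(-3.630)) = 2^3.630 = 12.3805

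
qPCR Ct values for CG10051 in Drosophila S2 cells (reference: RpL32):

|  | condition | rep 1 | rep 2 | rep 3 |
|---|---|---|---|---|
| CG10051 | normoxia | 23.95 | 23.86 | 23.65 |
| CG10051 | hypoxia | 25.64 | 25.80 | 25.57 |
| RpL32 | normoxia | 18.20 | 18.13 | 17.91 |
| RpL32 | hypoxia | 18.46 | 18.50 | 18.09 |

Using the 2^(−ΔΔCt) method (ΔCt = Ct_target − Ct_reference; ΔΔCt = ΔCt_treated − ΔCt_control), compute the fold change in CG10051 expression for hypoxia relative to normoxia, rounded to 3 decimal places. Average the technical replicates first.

Mean Ct: CG10051 normoxia 23.820; CG10051 hypoxia 25.670; RpL32 normoxia 18.080; RpL32 hypoxia 18.350
ΔCt(normoxia) = 23.820 − 18.080 = 5.740
ΔCt(hypoxia) = 25.670 − 18.350 = 7.320
ΔΔCt = 7.320 − 5.740 = 1.580
Fold change = 2^(−1.580) = 0.3345

0.334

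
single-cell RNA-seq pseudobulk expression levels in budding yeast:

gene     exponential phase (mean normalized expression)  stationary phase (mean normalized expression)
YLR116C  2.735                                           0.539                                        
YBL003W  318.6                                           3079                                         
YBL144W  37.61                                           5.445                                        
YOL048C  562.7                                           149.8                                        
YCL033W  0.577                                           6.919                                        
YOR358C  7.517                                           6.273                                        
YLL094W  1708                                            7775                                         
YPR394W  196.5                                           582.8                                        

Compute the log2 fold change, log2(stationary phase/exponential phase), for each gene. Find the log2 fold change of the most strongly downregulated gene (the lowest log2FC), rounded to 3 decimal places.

-2.788

log2(0.539/2.735) = -2.343  (YLR116C)
log2(3079/318.6) = 3.273  (YBL003W)
log2(5.445/37.61) = -2.788  (YBL144W)
log2(149.8/562.7) = -1.909  (YOL048C)
log2(6.919/0.577) = 3.584  (YCL033W)
log2(6.273/7.517) = -0.261  (YOR358C)
log2(7775/1708) = 2.187  (YLL094W)
log2(582.8/196.5) = 1.568  (YPR394W)
YBL144W is most strongly downregulated.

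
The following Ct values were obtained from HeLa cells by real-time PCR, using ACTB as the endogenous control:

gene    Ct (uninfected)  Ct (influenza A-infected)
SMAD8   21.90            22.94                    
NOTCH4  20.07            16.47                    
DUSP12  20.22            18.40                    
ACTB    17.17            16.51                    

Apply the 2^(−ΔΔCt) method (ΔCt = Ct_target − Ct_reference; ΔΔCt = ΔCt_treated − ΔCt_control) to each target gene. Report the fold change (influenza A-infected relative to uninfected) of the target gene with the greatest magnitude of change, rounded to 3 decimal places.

7.674

SMAD8: ΔΔCt = (22.94−16.51) − (21.90−17.17) = 6.43 − 4.73 = 1.70; fold change = 2^-1.70 = 0.308
NOTCH4: ΔΔCt = (16.47−16.51) − (20.07−17.17) = -0.04 − 2.90 = -2.94; fold change = 2^2.94 = 7.674
DUSP12: ΔΔCt = (18.40−16.51) − (20.22−17.17) = 1.89 − 3.05 = -1.16; fold change = 2^1.16 = 2.235
NOTCH4 has the largest |ΔΔCt| = 2.94.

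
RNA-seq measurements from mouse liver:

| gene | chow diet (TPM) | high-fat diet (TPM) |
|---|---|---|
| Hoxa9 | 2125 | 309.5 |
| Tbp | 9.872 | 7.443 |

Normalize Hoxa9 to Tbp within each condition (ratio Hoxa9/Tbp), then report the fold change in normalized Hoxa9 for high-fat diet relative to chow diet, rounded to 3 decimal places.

0.193

Hoxa9/Tbp (chow diet) = 2125 / 9.872 = 215.26
Hoxa9/Tbp (high-fat diet) = 309.5 / 7.443 = 41.583
Fold change = 41.583 / 215.26 = 0.1932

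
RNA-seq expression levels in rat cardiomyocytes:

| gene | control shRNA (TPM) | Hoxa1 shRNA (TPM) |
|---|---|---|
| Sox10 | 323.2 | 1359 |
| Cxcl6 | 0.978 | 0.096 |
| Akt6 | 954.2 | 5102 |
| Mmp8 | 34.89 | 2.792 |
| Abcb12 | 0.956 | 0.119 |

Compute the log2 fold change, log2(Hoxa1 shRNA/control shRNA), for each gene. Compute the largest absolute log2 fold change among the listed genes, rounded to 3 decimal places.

log2(1359/323.2) = 2.072  (Sox10)
log2(0.096/0.978) = -3.349  (Cxcl6)
log2(5102/954.2) = 2.419  (Akt6)
log2(2.792/34.89) = -3.643  (Mmp8)
log2(0.119/0.956) = -3.006  (Abcb12)
The largest magnitude belongs to Mmp8.

3.643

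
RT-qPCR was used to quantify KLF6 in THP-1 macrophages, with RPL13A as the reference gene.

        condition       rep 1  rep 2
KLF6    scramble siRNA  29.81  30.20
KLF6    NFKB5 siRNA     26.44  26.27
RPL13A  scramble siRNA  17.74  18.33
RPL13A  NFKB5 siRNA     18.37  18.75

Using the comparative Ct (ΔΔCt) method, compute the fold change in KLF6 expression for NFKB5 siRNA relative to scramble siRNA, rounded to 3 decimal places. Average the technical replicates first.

Mean Ct: KLF6 scramble siRNA 30.005; KLF6 NFKB5 siRNA 26.355; RPL13A scramble siRNA 18.035; RPL13A NFKB5 siRNA 18.560
ΔCt(scramble siRNA) = 30.005 − 18.035 = 11.970
ΔCt(NFKB5 siRNA) = 26.355 − 18.560 = 7.795
ΔΔCt = 7.795 − 11.970 = -4.175
Fold change = 2^(−(-4.175)) = 2^4.175 = 18.0634

18.063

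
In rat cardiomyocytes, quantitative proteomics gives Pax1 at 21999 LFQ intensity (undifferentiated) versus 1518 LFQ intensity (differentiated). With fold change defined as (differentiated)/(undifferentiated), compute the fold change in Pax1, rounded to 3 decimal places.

0.069

Fold change = 1518 / 21999 = 0.0690
Pax1 is downregulated.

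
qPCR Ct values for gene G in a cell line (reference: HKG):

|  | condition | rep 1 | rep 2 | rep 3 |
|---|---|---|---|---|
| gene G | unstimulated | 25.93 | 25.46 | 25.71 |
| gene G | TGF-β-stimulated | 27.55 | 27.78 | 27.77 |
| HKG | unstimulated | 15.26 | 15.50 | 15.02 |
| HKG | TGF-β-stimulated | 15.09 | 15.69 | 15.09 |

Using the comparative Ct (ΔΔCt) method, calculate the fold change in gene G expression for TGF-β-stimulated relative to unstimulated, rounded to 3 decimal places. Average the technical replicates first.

Mean Ct: gene G unstimulated 25.700; gene G TGF-β-stimulated 27.700; HKG unstimulated 15.260; HKG TGF-β-stimulated 15.290
ΔCt(unstimulated) = 25.700 − 15.260 = 10.440
ΔCt(TGF-β-stimulated) = 27.700 − 15.290 = 12.410
ΔΔCt = 12.410 − 10.440 = 1.970
Fold change = 2^(−1.970) = 0.2553

0.255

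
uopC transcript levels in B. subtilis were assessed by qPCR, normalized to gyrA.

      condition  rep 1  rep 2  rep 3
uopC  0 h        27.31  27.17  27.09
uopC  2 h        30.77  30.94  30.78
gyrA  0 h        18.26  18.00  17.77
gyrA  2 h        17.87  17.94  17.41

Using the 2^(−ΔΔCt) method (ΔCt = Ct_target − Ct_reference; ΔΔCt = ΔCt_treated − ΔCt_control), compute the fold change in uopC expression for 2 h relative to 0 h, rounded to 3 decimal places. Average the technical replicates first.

Mean Ct: uopC 0 h 27.190; uopC 2 h 30.830; gyrA 0 h 18.010; gyrA 2 h 17.740
ΔCt(0 h) = 27.190 − 18.010 = 9.180
ΔCt(2 h) = 30.830 − 17.740 = 13.090
ΔΔCt = 13.090 − 9.180 = 3.910
Fold change = 2^(−3.910) = 0.0665

0.067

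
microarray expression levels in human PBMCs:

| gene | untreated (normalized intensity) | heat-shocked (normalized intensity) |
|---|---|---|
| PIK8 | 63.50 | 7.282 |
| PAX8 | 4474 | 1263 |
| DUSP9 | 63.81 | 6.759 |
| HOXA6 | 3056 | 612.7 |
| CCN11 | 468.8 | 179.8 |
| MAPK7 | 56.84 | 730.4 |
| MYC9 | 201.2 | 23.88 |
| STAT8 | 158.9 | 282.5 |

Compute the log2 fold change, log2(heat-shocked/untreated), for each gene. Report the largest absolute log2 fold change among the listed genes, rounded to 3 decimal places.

3.684

log2(7.282/63.50) = -3.124  (PIK8)
log2(1263/4474) = -1.825  (PAX8)
log2(6.759/63.81) = -3.239  (DUSP9)
log2(612.7/3056) = -2.318  (HOXA6)
log2(179.8/468.8) = -1.383  (CCN11)
log2(730.4/56.84) = 3.684  (MAPK7)
log2(23.88/201.2) = -3.075  (MYC9)
log2(282.5/158.9) = 0.830  (STAT8)
The largest magnitude belongs to MAPK7.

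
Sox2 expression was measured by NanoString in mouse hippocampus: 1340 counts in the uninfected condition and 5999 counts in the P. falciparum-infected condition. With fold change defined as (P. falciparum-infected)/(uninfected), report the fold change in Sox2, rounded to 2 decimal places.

4.48

Fold change = 5999 / 1340 = 4.477
Sox2 is upregulated.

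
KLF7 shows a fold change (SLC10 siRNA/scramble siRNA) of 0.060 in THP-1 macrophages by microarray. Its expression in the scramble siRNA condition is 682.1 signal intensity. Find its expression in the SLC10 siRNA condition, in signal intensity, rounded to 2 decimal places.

SLC10 siRNA expression = 682.1 × 0.060 = 40.93

40.93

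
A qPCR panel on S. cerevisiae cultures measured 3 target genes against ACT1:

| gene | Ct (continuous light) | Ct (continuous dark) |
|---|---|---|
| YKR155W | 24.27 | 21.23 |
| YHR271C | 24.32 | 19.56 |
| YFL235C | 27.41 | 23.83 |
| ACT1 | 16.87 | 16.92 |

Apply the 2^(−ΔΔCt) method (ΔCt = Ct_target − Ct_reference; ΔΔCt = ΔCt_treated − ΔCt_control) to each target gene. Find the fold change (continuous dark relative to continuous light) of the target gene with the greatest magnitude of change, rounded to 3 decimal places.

28.051

YKR155W: ΔΔCt = (21.23−16.92) − (24.27−16.87) = 4.31 − 7.40 = -3.09; fold change = 2^3.09 = 8.515
YHR271C: ΔΔCt = (19.56−16.92) − (24.32−16.87) = 2.64 − 7.45 = -4.81; fold change = 2^4.81 = 28.051
YFL235C: ΔΔCt = (23.83−16.92) − (27.41−16.87) = 6.91 − 10.54 = -3.63; fold change = 2^3.63 = 12.381
YHR271C has the largest |ΔΔCt| = 4.81.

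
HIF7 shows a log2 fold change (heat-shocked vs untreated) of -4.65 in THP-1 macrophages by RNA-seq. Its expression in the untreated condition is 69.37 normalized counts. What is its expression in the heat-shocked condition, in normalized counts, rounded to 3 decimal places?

2.763

Fold change = 2^(-4.65) = 0.0398
heat-shocked expression = 69.37 × 0.0398 = 2.763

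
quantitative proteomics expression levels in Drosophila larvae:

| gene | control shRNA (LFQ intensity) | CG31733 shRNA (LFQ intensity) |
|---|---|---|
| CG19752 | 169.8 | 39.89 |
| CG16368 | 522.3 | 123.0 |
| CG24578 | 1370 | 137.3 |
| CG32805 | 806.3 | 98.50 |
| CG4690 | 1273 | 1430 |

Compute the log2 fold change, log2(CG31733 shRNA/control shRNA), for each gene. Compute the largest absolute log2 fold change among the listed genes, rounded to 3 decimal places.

log2(39.89/169.8) = -2.090  (CG19752)
log2(123.0/522.3) = -2.086  (CG16368)
log2(137.3/1370) = -3.319  (CG24578)
log2(98.50/806.3) = -3.033  (CG32805)
log2(1430/1273) = 0.168  (CG4690)
The largest magnitude belongs to CG24578.

3.319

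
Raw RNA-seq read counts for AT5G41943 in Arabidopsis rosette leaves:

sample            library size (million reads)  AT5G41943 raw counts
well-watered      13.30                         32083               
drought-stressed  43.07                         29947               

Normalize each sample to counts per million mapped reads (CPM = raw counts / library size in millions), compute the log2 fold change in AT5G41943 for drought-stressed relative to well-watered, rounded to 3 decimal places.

CPM(well-watered) = 32083 / 13.30 = 2412.2556
CPM(drought-stressed) = 29947 / 43.07 = 695.3100
Fold change = 695.3100 / 2412.2556 = 0.28824
log2(0.28824) = -1.7947

-1.795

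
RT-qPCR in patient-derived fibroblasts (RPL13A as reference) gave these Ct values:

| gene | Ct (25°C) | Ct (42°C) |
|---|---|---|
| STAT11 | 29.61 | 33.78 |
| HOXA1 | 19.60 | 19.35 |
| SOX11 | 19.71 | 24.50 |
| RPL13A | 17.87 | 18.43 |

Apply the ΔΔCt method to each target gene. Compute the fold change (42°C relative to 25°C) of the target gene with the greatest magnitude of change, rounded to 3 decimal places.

0.053

STAT11: ΔΔCt = (33.78−18.43) − (29.61−17.87) = 15.35 − 11.74 = 3.61; fold change = 2^-3.61 = 0.082
HOXA1: ΔΔCt = (19.35−18.43) − (19.60−17.87) = 0.92 − 1.73 = -0.81; fold change = 2^0.81 = 1.753
SOX11: ΔΔCt = (24.50−18.43) − (19.71−17.87) = 6.07 − 1.84 = 4.23; fold change = 2^-4.23 = 0.053
SOX11 has the largest |ΔΔCt| = 4.23.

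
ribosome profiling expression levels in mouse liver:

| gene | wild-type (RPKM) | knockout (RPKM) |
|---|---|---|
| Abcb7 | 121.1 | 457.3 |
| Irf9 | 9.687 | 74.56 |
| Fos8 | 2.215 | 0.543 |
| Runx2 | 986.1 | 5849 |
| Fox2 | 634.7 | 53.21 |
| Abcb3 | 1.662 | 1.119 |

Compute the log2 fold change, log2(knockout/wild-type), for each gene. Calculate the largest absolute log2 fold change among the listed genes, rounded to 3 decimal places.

3.576

log2(457.3/121.1) = 1.917  (Abcb7)
log2(74.56/9.687) = 2.944  (Irf9)
log2(0.543/2.215) = -2.028  (Fos8)
log2(5849/986.1) = 2.568  (Runx2)
log2(53.21/634.7) = -3.576  (Fox2)
log2(1.119/1.662) = -0.571  (Abcb3)
The largest magnitude belongs to Fox2.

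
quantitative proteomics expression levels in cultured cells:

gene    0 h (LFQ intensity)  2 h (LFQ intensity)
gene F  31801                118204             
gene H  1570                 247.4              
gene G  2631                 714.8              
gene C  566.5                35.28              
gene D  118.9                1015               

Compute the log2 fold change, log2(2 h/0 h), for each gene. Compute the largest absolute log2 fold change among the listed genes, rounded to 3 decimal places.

log2(118204/31801) = 1.894  (gene F)
log2(247.4/1570) = -2.666  (gene H)
log2(714.8/2631) = -1.880  (gene G)
log2(35.28/566.5) = -4.005  (gene C)
log2(1015/118.9) = 3.094  (gene D)
The largest magnitude belongs to gene C.

4.005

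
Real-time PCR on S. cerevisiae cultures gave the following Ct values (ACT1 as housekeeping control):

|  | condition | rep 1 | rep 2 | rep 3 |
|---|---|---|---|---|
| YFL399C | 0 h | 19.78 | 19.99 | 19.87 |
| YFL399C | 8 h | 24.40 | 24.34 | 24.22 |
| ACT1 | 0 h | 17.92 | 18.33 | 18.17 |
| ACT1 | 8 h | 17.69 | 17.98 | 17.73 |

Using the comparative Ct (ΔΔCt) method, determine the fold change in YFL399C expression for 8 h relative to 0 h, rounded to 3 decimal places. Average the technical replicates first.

Mean Ct: YFL399C 0 h 19.880; YFL399C 8 h 24.320; ACT1 0 h 18.140; ACT1 8 h 17.800
ΔCt(0 h) = 19.880 − 18.140 = 1.740
ΔCt(8 h) = 24.320 − 17.800 = 6.520
ΔΔCt = 6.520 − 1.740 = 4.780
Fold change = 2^(−4.780) = 0.0364

0.036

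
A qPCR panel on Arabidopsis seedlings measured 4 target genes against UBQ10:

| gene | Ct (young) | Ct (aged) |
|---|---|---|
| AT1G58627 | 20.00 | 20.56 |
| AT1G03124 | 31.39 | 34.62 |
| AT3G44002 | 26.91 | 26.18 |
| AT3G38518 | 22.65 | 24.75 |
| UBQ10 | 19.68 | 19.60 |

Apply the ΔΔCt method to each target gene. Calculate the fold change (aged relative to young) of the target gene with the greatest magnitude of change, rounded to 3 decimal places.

0.101

AT1G58627: ΔΔCt = (20.56−19.60) − (20.00−19.68) = 0.96 − 0.32 = 0.64; fold change = 2^-0.64 = 0.642
AT1G03124: ΔΔCt = (34.62−19.60) − (31.39−19.68) = 15.02 − 11.71 = 3.31; fold change = 2^-3.31 = 0.101
AT3G44002: ΔΔCt = (26.18−19.60) − (26.91−19.68) = 6.58 − 7.23 = -0.65; fold change = 2^0.65 = 1.569
AT3G38518: ΔΔCt = (24.75−19.60) − (22.65−19.68) = 5.15 − 2.97 = 2.18; fold change = 2^-2.18 = 0.221
AT1G03124 has the largest |ΔΔCt| = 3.31.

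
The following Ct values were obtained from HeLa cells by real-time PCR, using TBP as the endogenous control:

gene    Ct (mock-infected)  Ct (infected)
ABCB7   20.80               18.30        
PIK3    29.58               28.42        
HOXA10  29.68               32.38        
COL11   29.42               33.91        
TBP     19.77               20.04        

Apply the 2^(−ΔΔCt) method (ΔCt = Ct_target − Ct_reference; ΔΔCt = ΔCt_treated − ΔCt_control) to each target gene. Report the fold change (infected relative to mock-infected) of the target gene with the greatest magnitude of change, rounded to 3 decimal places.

ABCB7: ΔΔCt = (18.30−20.04) − (20.80−19.77) = -1.74 − 1.03 = -2.77; fold change = 2^2.77 = 6.821
PIK3: ΔΔCt = (28.42−20.04) − (29.58−19.77) = 8.38 − 9.81 = -1.43; fold change = 2^1.43 = 2.694
HOXA10: ΔΔCt = (32.38−20.04) − (29.68−19.77) = 12.34 − 9.91 = 2.43; fold change = 2^-2.43 = 0.186
COL11: ΔΔCt = (33.91−20.04) − (29.42−19.77) = 13.87 − 9.65 = 4.22; fold change = 2^-4.22 = 0.054
COL11 has the largest |ΔΔCt| = 4.22.

0.054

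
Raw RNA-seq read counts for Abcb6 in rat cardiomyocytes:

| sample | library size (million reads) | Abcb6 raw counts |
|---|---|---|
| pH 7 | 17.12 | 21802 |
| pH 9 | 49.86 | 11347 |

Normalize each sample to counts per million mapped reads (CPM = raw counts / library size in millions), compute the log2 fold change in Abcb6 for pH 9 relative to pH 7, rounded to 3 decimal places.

-2.484

CPM(pH 7) = 21802 / 17.12 = 1273.4813
CPM(pH 9) = 11347 / 49.86 = 227.5772
Fold change = 227.5772 / 1273.4813 = 0.17870
log2(0.17870) = -2.4843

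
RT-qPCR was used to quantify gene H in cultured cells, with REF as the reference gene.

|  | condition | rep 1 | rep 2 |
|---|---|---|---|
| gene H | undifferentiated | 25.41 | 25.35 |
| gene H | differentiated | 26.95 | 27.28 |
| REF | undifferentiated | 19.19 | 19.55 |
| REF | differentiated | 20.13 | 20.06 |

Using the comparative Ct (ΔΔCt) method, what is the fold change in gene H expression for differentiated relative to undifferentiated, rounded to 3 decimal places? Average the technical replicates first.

0.497

Mean Ct: gene H undifferentiated 25.380; gene H differentiated 27.115; REF undifferentiated 19.370; REF differentiated 20.095
ΔCt(undifferentiated) = 25.380 − 19.370 = 6.010
ΔCt(differentiated) = 27.115 − 20.095 = 7.020
ΔΔCt = 7.020 − 6.010 = 1.010
Fold change = 2^(−1.010) = 0.4965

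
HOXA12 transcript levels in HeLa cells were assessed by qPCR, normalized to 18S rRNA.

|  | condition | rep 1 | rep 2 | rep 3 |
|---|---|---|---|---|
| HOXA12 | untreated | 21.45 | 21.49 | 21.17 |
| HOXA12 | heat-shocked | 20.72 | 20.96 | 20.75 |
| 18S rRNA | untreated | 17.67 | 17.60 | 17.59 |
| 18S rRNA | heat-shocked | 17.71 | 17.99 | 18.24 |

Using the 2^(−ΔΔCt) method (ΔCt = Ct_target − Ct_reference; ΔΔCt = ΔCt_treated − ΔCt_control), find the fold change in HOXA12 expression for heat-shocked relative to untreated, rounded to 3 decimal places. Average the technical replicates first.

Mean Ct: HOXA12 untreated 21.370; HOXA12 heat-shocked 20.810; 18S rRNA untreated 17.620; 18S rRNA heat-shocked 17.980
ΔCt(untreated) = 21.370 − 17.620 = 3.750
ΔCt(heat-shocked) = 20.810 − 17.980 = 2.830
ΔΔCt = 2.830 − 3.750 = -0.920
Fold change = 2^(−(-0.920)) = 2^0.920 = 1.8921

1.892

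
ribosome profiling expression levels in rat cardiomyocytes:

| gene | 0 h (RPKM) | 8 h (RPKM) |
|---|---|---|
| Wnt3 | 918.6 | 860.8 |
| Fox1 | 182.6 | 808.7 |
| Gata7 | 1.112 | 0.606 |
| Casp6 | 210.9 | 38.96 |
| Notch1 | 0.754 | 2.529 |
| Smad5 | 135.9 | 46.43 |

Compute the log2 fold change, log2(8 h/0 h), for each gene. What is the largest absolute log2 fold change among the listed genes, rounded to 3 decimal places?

log2(860.8/918.6) = -0.094  (Wnt3)
log2(808.7/182.6) = 2.147  (Fox1)
log2(0.606/1.112) = -0.876  (Gata7)
log2(38.96/210.9) = -2.436  (Casp6)
log2(2.529/0.754) = 1.746  (Notch1)
log2(46.43/135.9) = -1.549  (Smad5)
The largest magnitude belongs to Casp6.

2.436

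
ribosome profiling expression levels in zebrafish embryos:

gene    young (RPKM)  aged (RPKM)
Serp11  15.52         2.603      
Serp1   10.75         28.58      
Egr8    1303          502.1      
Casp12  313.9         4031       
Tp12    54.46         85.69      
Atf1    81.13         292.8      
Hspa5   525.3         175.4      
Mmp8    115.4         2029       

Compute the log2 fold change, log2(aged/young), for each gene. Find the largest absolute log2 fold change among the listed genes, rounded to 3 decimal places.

4.136

log2(2.603/15.52) = -2.576  (Serp11)
log2(28.58/10.75) = 1.411  (Serp1)
log2(502.1/1303) = -1.376  (Egr8)
log2(4031/313.9) = 3.683  (Casp12)
log2(85.69/54.46) = 0.654  (Tp12)
log2(292.8/81.13) = 1.852  (Atf1)
log2(175.4/525.3) = -1.582  (Hspa5)
log2(2029/115.4) = 4.136  (Mmp8)
The largest magnitude belongs to Mmp8.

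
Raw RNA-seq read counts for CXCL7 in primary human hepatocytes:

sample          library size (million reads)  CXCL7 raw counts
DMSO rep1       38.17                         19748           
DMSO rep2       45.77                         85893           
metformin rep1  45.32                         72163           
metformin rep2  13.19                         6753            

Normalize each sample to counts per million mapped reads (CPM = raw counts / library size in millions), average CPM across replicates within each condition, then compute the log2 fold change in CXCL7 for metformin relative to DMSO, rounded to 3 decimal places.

-0.186

CPM(DMSO rep1) = 19748 / 38.17 = 517.3697
CPM(DMSO rep2) = 85893 / 45.77 = 1876.6222
CPM(metformin rep1) = 72163 / 45.32 = 1592.2992
CPM(metformin rep2) = 6753 / 13.19 = 511.9788
mean CPM(DMSO) = 1196.9960; mean CPM(metformin) = 1052.1390
Fold change = 1052.1390 / 1196.9960 = 0.87898
log2(0.87898) = -0.1861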